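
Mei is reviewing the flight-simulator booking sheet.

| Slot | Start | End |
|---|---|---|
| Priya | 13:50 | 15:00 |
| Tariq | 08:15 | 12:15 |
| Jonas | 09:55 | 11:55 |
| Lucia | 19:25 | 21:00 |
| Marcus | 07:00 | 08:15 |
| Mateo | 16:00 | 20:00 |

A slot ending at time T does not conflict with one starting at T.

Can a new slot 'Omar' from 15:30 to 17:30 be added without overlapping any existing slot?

Marcus: ends 08:15 at or before Omar starts 15:30 → clear.
Tariq: ends 12:15 at or before Omar starts 15:30 → clear.
Jonas: ends 11:55 at or before Omar starts 15:30 → clear.
Priya: ends 15:00 at or before Omar starts 15:30 → clear.
Mateo: starts 16:00 before Omar ends 17:30, and ends 20:00 after Omar starts 15:30 → overlap.
Lucia: starts 19:25 at or after Omar ends 17:30 → clear.
Omar overlaps Mateo.

No — it overlaps Mateo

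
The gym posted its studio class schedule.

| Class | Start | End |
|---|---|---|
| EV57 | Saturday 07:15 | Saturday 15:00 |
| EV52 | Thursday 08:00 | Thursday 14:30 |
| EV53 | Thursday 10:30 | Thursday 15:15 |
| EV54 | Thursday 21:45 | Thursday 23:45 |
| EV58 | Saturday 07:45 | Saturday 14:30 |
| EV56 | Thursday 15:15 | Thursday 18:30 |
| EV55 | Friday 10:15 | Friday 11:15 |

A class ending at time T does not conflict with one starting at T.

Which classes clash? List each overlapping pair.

Sorted by start: EV52, EV53, EV56, EV54, EV55, EV57, EV58.
EV53 starts before EV52 ends → EV52 and EV53 overlap.
EV56 starts after EV52 ends, so EV52 has no further overlaps.
EV56 starts exactly when EV53 ends (back-to-back, no overlap), so EV53 has no further overlaps.
EV54 starts after EV56 ends, so EV56 has no further overlaps.
EV55 starts after EV54 ends, so EV54 has no further overlaps.
EV57 starts after EV55 ends, so EV55 has no further overlaps.
EV58 starts before EV57 ends → EV57 and EV58 overlap.

EV52 & EV53, EV57 & EV58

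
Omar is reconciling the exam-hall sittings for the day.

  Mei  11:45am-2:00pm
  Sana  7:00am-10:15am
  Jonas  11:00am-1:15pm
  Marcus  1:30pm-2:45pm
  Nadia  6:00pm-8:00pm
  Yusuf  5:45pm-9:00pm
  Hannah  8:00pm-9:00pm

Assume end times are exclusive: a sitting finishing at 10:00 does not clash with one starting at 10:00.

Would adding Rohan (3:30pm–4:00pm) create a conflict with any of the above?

No — it doesn't clash with anything

Sana: ends 10:15am at or before Rohan starts 3:30pm → clear.
Jonas: ends 1:15pm at or before Rohan starts 3:30pm → clear.
Mei: ends 2:00pm at or before Rohan starts 3:30pm → clear.
Marcus: ends 2:45pm at or before Rohan starts 3:30pm → clear.
Yusuf: starts 5:45pm at or after Rohan ends 4:00pm → clear.
Nadia: starts 6:00pm at or after Rohan ends 4:00pm → clear.
Hannah: starts 8:00pm at or after Rohan ends 4:00pm → clear.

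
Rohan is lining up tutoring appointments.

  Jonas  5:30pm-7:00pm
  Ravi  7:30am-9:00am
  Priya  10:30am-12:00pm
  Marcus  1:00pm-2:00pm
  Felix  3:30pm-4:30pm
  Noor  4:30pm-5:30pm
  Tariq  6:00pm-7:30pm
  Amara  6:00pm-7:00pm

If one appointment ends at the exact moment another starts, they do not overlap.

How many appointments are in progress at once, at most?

3

Sort all start/end points and keep a running count:
7:30am start Ravi → 1
9:00am end Ravi → 0
10:30am start Priya → 1
12:00pm end Priya → 0
1:00pm start Marcus → 1
2:00pm end Marcus → 0
3:30pm start Felix → 1
4:30pm end Felix → 0
4:30pm start Noor → 1
5:30pm end Noor → 0
5:30pm start Jonas → 1
6:00pm start Amara → 2
6:00pm start Tariq → 3
7:00pm end Amara → 2
7:00pm end Jonas → 1
7:30pm end Tariq → 0
Peak is 3, at 6:00pm (Amara, Jonas, Tariq).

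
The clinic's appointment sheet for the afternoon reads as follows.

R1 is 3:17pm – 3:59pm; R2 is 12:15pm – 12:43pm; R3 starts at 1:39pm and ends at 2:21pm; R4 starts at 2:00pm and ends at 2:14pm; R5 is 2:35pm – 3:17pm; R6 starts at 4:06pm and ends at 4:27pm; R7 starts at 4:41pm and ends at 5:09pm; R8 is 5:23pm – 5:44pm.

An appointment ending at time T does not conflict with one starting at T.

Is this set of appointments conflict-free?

No

Sorted by start: R2, R3, R4, R5, R1, R6, R7, R8.
R3 starts after R2 ends, so nothing later overlaps R2 either.
R4 starts before R3 ends → R3 and R4 overlap.
That's a conflict, so the schedule is not conflict-free.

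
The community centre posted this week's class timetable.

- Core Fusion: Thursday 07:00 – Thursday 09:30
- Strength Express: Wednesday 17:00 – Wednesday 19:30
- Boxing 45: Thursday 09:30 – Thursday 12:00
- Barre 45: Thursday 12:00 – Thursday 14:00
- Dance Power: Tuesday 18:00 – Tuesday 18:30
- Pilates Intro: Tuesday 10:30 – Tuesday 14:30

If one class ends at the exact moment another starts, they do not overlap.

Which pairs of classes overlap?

none

Check each pair: they overlap iff neither finishes before the other starts.
Sorted by start: Pilates Intro, Dance Power, Strength Express, Core Fusion, Boxing 45, Barre 45.
Dance Power starts after Pilates Intro ends, so nothing later overlaps Pilates Intro either.
Strength Express starts after Dance Power ends, so nothing later overlaps Dance Power either.
Core Fusion starts after Strength Express ends, so nothing later overlaps Strength Express either.
Boxing 45 starts exactly when Core Fusion ends (back-to-back, no overlap), so nothing later overlaps Core Fusion either.
Barre 45 starts exactly when Boxing 45 ends (back-to-back, no overlap).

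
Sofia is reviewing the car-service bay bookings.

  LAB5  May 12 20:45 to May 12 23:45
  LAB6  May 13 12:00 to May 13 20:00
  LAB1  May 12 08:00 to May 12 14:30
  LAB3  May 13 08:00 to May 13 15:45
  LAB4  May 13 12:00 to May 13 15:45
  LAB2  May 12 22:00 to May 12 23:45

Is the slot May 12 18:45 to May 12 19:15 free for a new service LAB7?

Yes — the slot is free

LAB1: ends May 12 14:30 at or before LAB7 starts May 12 18:45 → clear.
LAB5: starts May 12 20:45 at or after LAB7 ends May 12 19:15 → clear.
LAB2: starts May 12 22:00 at or after LAB7 ends May 12 19:15 → clear.
LAB3: starts May 13 08:00 at or after LAB7 ends May 12 19:15 → clear.
LAB4: starts May 13 12:00 at or after LAB7 ends May 12 19:15 → clear.
LAB6: starts May 13 12:00 at or after LAB7 ends May 12 19:15 → clear.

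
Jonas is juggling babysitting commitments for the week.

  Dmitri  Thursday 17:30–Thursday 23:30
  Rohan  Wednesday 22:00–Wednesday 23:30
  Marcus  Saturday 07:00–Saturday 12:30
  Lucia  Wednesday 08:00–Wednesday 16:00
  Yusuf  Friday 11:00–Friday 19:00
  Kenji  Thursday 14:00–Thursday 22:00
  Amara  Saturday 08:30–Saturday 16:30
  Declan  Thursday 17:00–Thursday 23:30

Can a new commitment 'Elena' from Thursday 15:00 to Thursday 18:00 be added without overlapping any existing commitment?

No — it overlaps Declan, Dmitri, Kenji

Lucia: ends Wednesday 16:00 at or before Elena starts Thursday 15:00 → clear.
Rohan: ends Wednesday 23:30 at or before Elena starts Thursday 15:00 → clear.
Kenji: starts Thursday 14:00 before Elena ends Thursday 18:00, and ends Thursday 22:00 after Elena starts Thursday 15:00 → overlap.
Declan: starts Thursday 17:00 before Elena ends Thursday 18:00, and ends Thursday 23:30 after Elena starts Thursday 15:00 → overlap.
Dmitri: starts Thursday 17:30 before Elena ends Thursday 18:00, and ends Thursday 23:30 after Elena starts Thursday 15:00 → overlap.
Yusuf: starts Friday 11:00 at or after Elena ends Thursday 18:00 → clear.
Marcus: starts Saturday 07:00 at or after Elena ends Thursday 18:00 → clear.
Amara: starts Saturday 08:30 at or after Elena ends Thursday 18:00 → clear.
Elena overlaps Dmitri, Kenji, Declan.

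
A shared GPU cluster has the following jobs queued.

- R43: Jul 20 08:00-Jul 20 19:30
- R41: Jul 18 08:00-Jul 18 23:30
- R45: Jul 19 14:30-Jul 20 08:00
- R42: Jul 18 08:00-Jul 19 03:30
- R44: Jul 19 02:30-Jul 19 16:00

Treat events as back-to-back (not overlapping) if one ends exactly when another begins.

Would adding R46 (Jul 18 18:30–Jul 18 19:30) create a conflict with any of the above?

R41: starts Jul 18 08:00 before R46 ends Jul 18 19:30, and ends Jul 18 23:30 after R46 starts Jul 18 18:30 → overlap.
R42: starts Jul 18 08:00 before R46 ends Jul 18 19:30, and ends Jul 19 03:30 after R46 starts Jul 18 18:30 → overlap.
R44: starts Jul 19 02:30 at or after R46 ends Jul 18 19:30 → clear.
R45: starts Jul 19 14:30 at or after R46 ends Jul 18 19:30 → clear.
R43: starts Jul 20 08:00 at or after R46 ends Jul 18 19:30 → clear.
R46 overlaps R41, R42.

Yes — it overlaps R41, R42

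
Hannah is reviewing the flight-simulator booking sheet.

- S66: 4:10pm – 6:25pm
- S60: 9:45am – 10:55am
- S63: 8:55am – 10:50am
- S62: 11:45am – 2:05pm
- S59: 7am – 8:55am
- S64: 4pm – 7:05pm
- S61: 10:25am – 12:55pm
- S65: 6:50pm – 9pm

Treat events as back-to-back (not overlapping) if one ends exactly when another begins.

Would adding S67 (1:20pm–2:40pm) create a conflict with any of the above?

S59: ends 8:55am at or before S67 starts 1:20pm → clear.
S63: ends 10:50am at or before S67 starts 1:20pm → clear.
S60: ends 10:55am at or before S67 starts 1:20pm → clear.
S61: ends 12:55pm at or before S67 starts 1:20pm → clear.
S62: starts 11:45am before S67 ends 2:40pm, and ends 2:05pm after S67 starts 1:20pm → overlap.
S64: starts 4pm at or after S67 ends 2:40pm → clear.
S66: starts 4:10pm at or after S67 ends 2:40pm → clear.
S65: starts 6:50pm at or after S67 ends 2:40pm → clear.
S67 overlaps S62.

Yes — it overlaps S62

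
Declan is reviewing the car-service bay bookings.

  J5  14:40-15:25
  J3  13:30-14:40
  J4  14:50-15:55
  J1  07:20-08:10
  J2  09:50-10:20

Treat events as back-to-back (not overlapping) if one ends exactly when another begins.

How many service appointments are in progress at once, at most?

2

Sweep the timeline, counting +1 at each start and −1 at each end (ends before starts at a tie):
07:20 start J1 → 1
08:10 end J1 → 0
09:50 start J2 → 1
10:20 end J2 → 0
13:30 start J3 → 1
14:40 end J3 → 0
14:40 start J5 → 1
14:50 start J4 → 2
15:25 end J5 → 1
15:55 end J4 → 0
Peak is 2, at 14:50 (J4, J5).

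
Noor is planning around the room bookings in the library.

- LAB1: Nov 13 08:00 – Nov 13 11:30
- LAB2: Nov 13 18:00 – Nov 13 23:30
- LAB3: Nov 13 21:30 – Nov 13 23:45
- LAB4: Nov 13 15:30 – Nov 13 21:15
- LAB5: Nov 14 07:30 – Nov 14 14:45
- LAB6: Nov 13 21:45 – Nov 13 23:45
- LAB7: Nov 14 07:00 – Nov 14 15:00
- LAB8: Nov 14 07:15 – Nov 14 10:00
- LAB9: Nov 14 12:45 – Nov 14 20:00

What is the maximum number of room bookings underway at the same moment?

3

Walk through starts and ends in time order (an end at T is processed before a start at T):
Nov 13 08:00 start LAB1 → 1
Nov 13 11:30 end LAB1 → 0
Nov 13 15:30 start LAB4 → 1
Nov 13 18:00 start LAB2 → 2
Nov 13 21:15 end LAB4 → 1
Nov 13 21:30 start LAB3 → 2
Nov 13 21:45 start LAB6 → 3
Nov 13 23:30 end LAB2 → 2
Nov 13 23:45 end LAB3 → 1
Nov 13 23:45 end LAB6 → 0
Nov 14 07:00 start LAB7 → 1
Nov 14 07:15 start LAB8 → 2
Nov 14 07:30 start LAB5 → 3
Nov 14 10:00 end LAB8 → 2
Nov 14 12:45 start LAB9 → 3
Nov 14 14:45 end LAB5 → 2
Nov 14 15:00 end LAB7 → 1
Nov 14 20:00 end LAB9 → 0
Peak is 3, at Nov 13 21:45 (LAB2, LAB3, LAB6).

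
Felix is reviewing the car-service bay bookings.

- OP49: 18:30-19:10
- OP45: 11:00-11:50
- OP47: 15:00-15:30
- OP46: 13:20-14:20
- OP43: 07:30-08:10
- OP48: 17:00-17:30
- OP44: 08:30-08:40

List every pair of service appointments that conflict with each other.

Two intervals overlap when each starts before the other ends.
Sorted by start: OP43, OP44, OP45, OP46, OP47, OP48, OP49.
OP44 starts after OP43 ends; OP43 is clear from here.
OP45 starts after OP44 ends; OP44 is clear from here.
OP46 starts after OP45 ends; OP45 is clear from here.
OP47 starts after OP46 ends; OP46 is clear from here.
OP48 starts after OP47 ends; OP47 is clear from here.
OP49 starts after OP48 ends.

no overlapping pairs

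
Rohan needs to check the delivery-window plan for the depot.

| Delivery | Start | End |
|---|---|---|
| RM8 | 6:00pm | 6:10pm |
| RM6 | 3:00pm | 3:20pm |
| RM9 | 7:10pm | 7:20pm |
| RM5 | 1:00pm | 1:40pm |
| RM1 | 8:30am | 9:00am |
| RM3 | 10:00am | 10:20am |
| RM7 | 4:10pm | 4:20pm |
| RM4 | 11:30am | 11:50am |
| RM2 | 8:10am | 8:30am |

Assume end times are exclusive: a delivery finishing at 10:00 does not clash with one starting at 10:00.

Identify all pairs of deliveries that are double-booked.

no overlapping pairs

Sorted by start: RM2, RM1, RM3, RM4, RM5, RM6, RM7, RM8, RM9.
RM1 starts exactly when RM2 ends (back-to-back, no overlap) — done with RM2.
RM3 starts after RM1 ends — done with RM1.
RM4 starts after RM3 ends — done with RM3.
RM5 starts after RM4 ends — done with RM4.
RM6 starts after RM5 ends — done with RM5.
RM7 starts after RM6 ends — done with RM6.
RM8 starts after RM7 ends — done with RM7.
RM9 starts after RM8 ends.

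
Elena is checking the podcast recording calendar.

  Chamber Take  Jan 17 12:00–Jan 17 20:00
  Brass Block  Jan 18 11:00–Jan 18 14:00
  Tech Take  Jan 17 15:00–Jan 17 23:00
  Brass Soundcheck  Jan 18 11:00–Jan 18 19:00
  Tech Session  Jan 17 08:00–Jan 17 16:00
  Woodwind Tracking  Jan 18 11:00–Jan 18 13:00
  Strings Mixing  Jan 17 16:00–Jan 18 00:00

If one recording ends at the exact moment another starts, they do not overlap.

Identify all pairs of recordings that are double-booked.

Brass Block & Brass Soundcheck, Brass Block & Woodwind Tracking, Brass Soundcheck & Woodwind Tracking, Chamber Take & Strings Mixing, Chamber Take & Tech Session, Chamber Take & Tech Take, Strings Mixing & Tech Take, Tech Session & Tech Take

Two intervals overlap when each starts before the other ends.
Sorted by start: Tech Session, Chamber Take, Tech Take, Strings Mixing, Woodwind Tracking, Brass Soundcheck, Brass Block.
Chamber Take starts before Tech Session ends → Tech Session and Chamber Take overlap.
Tech Take starts before Tech Session ends → Tech Session and Tech Take overlap.
Strings Mixing starts exactly when Tech Session ends (back-to-back, no overlap), so nothing later overlaps Tech Session either.
Tech Take starts before Chamber Take ends → Chamber Take and Tech Take overlap.
Strings Mixing starts before Chamber Take ends → Chamber Take and Strings Mixing overlap.
Woodwind Tracking starts after Chamber Take ends, so nothing later overlaps Chamber Take either.
Strings Mixing starts before Tech Take ends → Tech Take and Strings Mixing overlap.
Woodwind Tracking starts after Tech Take ends, so nothing later overlaps Tech Take either.
Woodwind Tracking starts after Strings Mixing ends, so nothing later overlaps Strings Mixing either.
Brass Soundcheck starts before Woodwind Tracking ends → Woodwind Tracking and Brass Soundcheck overlap.
Brass Block starts before Woodwind Tracking ends → Woodwind Tracking and Brass Block overlap.
Brass Block starts before Brass Soundcheck ends → Brass Soundcheck and Brass Block overlap.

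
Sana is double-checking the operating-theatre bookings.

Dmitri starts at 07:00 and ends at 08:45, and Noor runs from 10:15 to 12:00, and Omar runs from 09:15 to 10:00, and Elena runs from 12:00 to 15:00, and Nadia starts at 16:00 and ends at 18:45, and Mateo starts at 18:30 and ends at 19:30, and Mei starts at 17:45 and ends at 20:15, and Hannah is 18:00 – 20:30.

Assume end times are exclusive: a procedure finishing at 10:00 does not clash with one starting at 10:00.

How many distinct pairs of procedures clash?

Sorted by start: Dmitri, Omar, Noor, Elena, Nadia, Mei, Hannah, Mateo.
Omar starts after Dmitri ends, so nothing later overlaps Dmitri either.
Noor starts after Omar ends, so nothing later overlaps Omar either.
Elena starts exactly when Noor ends (back-to-back, no overlap), so nothing later overlaps Noor either.
Nadia starts after Elena ends, so nothing later overlaps Elena either.
Mei starts before Nadia ends → Nadia and Mei overlap.
Hannah starts before Nadia ends → Nadia and Hannah overlap.
Mateo starts before Nadia ends → Nadia and Mateo overlap.
Hannah starts before Mei ends → Mei and Hannah overlap.
Mateo starts before Mei ends → Mei and Mateo overlap.
Mateo starts before Hannah ends → Hannah and Mateo overlap.
Overlapping pairs: Hannah & Mateo, Hannah & Mei, Hannah & Nadia, Mateo & Mei, Mateo & Nadia, Mei & Nadia — 6 in total.

6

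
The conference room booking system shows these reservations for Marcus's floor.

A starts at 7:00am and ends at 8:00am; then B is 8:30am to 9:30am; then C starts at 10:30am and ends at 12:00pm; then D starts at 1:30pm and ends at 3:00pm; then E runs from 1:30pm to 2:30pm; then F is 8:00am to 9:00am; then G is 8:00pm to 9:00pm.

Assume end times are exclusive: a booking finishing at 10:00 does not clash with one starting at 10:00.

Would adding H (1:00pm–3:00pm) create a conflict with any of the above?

Yes — it overlaps D, E

A: ends 8:00am at or before H starts 1:00pm → clear.
F: ends 9:00am at or before H starts 1:00pm → clear.
B: ends 9:30am at or before H starts 1:00pm → clear.
C: ends 12:00pm at or before H starts 1:00pm → clear.
D: starts 1:30pm before H ends 3:00pm, and ends 3:00pm after H starts 1:00pm → overlap.
E: starts 1:30pm before H ends 3:00pm, and ends 2:30pm after H starts 1:00pm → overlap.
G: starts 8:00pm at or after H ends 3:00pm → clear.
H overlaps D, E.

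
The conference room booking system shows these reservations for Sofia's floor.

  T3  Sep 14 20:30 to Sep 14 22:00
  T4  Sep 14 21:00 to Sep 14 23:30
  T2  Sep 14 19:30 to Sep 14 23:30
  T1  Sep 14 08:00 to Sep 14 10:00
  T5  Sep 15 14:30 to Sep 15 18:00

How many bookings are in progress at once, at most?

3

Sweep the timeline, counting +1 at each start and −1 at each end (ends before starts at a tie):
Sep 14 08:00 start T1 → 1
Sep 14 10:00 end T1 → 0
Sep 14 19:30 start T2 → 1
Sep 14 20:30 start T3 → 2
Sep 14 21:00 start T4 → 3
Sep 14 22:00 end T3 → 2
Sep 14 23:30 end T2 → 1
Sep 14 23:30 end T4 → 0
Sep 15 14:30 start T5 → 1
Sep 15 18:00 end T5 → 0
Peak is 3, at Sep 14 21:00 (T2, T3, T4).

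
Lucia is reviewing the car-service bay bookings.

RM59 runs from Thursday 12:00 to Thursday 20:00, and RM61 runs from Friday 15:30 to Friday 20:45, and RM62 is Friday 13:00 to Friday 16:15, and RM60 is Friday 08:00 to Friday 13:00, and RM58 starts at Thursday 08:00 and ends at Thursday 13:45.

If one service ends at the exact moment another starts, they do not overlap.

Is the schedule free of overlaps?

Check each pair: they overlap iff neither finishes before the other starts.
Sorted by start: RM58, RM59, RM60, RM62, RM61.
RM59 starts before RM58 ends → RM58 and RM59 overlap.
That's a conflict, so the schedule is not conflict-free.

No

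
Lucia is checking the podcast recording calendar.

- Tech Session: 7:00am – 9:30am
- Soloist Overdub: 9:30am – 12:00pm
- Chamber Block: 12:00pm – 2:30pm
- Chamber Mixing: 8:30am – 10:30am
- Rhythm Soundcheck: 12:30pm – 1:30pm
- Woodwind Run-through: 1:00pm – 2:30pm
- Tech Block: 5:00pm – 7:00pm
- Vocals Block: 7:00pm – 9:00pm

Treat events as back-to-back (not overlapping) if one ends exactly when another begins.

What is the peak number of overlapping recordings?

3

Sort all start/end points and keep a running count:
7:00am start Tech Session → 1
8:30am start Chamber Mixing → 2
9:30am end Tech Session → 1
9:30am start Soloist Overdub → 2
10:30am end Chamber Mixing → 1
12:00pm end Soloist Overdub → 0
12:00pm start Chamber Block → 1
12:30pm start Rhythm Soundcheck → 2
1:00pm start Woodwind Run-through → 3
1:30pm end Rhythm Soundcheck → 2
2:30pm end Chamber Block → 1
2:30pm end Woodwind Run-through → 0
5:00pm start Tech Block → 1
7:00pm end Tech Block → 0
7:00pm start Vocals Block → 1
9:00pm end Vocals Block → 0
Peak is 3, at 1:00pm (Chamber Block, Rhythm Soundcheck, Woodwind Run-through).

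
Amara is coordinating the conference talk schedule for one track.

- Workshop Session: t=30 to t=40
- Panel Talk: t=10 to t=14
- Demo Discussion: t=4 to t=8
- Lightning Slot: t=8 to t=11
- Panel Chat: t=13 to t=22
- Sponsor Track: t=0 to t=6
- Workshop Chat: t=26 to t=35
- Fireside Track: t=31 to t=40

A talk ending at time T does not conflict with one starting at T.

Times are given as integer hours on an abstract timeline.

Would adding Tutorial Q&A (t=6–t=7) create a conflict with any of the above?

Yes — it overlaps Demo Discussion

Sponsor Track: ends t=6 at or before Tutorial Q&A starts t=6 → clear.
Demo Discussion: starts t=4 before Tutorial Q&A ends t=7, and ends t=8 after Tutorial Q&A starts t=6 → overlap.
Lightning Slot: starts t=8 at or after Tutorial Q&A ends t=7 → clear.
Panel Talk: starts t=10 at or after Tutorial Q&A ends t=7 → clear.
Panel Chat: starts t=13 at or after Tutorial Q&A ends t=7 → clear.
Workshop Chat: starts t=26 at or after Tutorial Q&A ends t=7 → clear.
Workshop Session: starts t=30 at or after Tutorial Q&A ends t=7 → clear.
Fireside Track: starts t=31 at or after Tutorial Q&A ends t=7 → clear.
Tutorial Q&A overlaps Demo Discussion.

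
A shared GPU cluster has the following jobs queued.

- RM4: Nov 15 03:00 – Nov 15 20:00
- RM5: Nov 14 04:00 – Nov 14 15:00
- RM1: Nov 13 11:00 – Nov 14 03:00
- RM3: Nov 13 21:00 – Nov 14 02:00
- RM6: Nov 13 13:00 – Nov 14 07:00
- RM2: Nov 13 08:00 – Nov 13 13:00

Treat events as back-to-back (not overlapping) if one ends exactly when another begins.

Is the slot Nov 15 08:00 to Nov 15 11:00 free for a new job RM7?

RM2: ends Nov 13 13:00 at or before RM7 starts Nov 15 08:00 → clear.
RM1: ends Nov 14 03:00 at or before RM7 starts Nov 15 08:00 → clear.
RM6: ends Nov 14 07:00 at or before RM7 starts Nov 15 08:00 → clear.
RM3: ends Nov 14 02:00 at or before RM7 starts Nov 15 08:00 → clear.
RM5: ends Nov 14 15:00 at or before RM7 starts Nov 15 08:00 → clear.
RM4: starts Nov 15 03:00 before RM7 ends Nov 15 11:00, and ends Nov 15 20:00 after RM7 starts Nov 15 08:00 → overlap.
RM7 overlaps RM4.

No — it overlaps RM4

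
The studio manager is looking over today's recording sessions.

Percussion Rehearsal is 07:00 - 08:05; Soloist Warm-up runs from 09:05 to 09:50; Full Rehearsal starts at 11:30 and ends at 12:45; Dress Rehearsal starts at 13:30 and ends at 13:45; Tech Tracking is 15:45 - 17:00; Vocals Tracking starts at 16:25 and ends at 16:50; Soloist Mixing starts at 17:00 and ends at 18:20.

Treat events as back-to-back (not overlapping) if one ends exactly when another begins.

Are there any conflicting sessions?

Yes

Sorted by start: Percussion Rehearsal, Soloist Warm-up, Full Rehearsal, Dress Rehearsal, Tech Tracking, Vocals Tracking, Soloist Mixing.
Soloist Warm-up starts after Percussion Rehearsal ends; Percussion Rehearsal is clear from here.
Full Rehearsal starts after Soloist Warm-up ends; Soloist Warm-up is clear from here.
Dress Rehearsal starts after Full Rehearsal ends; Full Rehearsal is clear from here.
Tech Tracking starts after Dress Rehearsal ends; Dress Rehearsal is clear from here.
Vocals Tracking starts before Tech Tracking ends → Tech Tracking and Vocals Tracking overlap.
That's a conflict, so the schedule is not conflict-free.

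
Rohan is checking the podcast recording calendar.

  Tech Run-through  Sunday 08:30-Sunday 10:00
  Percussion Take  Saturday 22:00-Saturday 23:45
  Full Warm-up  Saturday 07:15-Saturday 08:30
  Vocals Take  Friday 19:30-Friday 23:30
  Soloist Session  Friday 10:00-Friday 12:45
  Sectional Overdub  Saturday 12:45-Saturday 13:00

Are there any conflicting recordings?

Sorted by start: Soloist Session, Vocals Take, Full Warm-up, Sectional Overdub, Percussion Take, Tech Run-through.
Vocals Take starts after Soloist Session ends — done with Soloist Session.
Full Warm-up starts after Vocals Take ends — done with Vocals Take.
Sectional Overdub starts after Full Warm-up ends — done with Full Warm-up.
Percussion Take starts after Sectional Overdub ends — done with Sectional Overdub.
Tech Run-through starts after Percussion Take ends.
Every pair is clear; the schedule has no overlaps.

No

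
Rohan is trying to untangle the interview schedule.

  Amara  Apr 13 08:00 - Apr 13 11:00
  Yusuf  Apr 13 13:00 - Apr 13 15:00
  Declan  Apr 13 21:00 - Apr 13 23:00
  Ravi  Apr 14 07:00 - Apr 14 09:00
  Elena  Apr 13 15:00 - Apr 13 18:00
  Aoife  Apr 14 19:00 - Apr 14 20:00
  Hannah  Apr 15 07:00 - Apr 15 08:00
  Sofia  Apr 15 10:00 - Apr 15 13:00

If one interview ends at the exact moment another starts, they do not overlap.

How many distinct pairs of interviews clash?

0

Sorted by start: Amara, Yusuf, Elena, Declan, Ravi, Aoife, Hannah, Sofia.
Yusuf starts after Amara ends — done with Amara.
Elena starts exactly when Yusuf ends (back-to-back, no overlap) — done with Yusuf.
Declan starts after Elena ends — done with Elena.
Ravi starts after Declan ends — done with Declan.
Aoife starts after Ravi ends — done with Ravi.
Hannah starts after Aoife ends — done with Aoife.
Sofia starts after Hannah ends.
No pair overlaps.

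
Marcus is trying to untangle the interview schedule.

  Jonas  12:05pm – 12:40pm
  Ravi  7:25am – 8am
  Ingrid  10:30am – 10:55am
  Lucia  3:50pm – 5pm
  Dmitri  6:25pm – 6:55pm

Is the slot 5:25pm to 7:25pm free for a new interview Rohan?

No — it overlaps Dmitri

Ravi: ends 8am at or before Rohan starts 5:25pm → clear.
Ingrid: ends 10:55am at or before Rohan starts 5:25pm → clear.
Jonas: ends 12:40pm at or before Rohan starts 5:25pm → clear.
Lucia: ends 5pm at or before Rohan starts 5:25pm → clear.
Dmitri: starts 6:25pm before Rohan ends 7:25pm, and ends 6:55pm after Rohan starts 5:25pm → overlap.
Rohan overlaps Dmitri.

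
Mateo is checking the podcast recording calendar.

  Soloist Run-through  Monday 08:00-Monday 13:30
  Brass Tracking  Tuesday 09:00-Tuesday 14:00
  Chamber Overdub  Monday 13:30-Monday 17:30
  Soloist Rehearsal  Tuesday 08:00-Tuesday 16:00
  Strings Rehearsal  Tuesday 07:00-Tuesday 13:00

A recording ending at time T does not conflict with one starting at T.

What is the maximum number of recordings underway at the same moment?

3

Sort all start/end points and keep a running count:
Monday 08:00 start Soloist Run-through → 1
Monday 13:30 end Soloist Run-through → 0
Monday 13:30 start Chamber Overdub → 1
Monday 17:30 end Chamber Overdub → 0
Tuesday 07:00 start Strings Rehearsal → 1
Tuesday 08:00 start Soloist Rehearsal → 2
Tuesday 09:00 start Brass Tracking → 3
Tuesday 13:00 end Strings Rehearsal → 2
Tuesday 14:00 end Brass Tracking → 1
Tuesday 16:00 end Soloist Rehearsal → 0
Peak is 3, at Tuesday 09:00 (Brass Tracking, Soloist Rehearsal, Strings Rehearsal).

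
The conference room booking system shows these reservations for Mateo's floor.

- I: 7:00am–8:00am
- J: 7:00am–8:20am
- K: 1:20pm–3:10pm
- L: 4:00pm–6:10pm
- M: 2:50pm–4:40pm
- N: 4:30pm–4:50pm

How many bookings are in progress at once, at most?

3

Walk through starts and ends in time order (an end at T is processed before a start at T):
7:00am start I → 1
7:00am start J → 2
8:00am end I → 1
8:20am end J → 0
1:20pm start K → 1
2:50pm start M → 2
3:10pm end K → 1
4:00pm start L → 2
4:30pm start N → 3
4:40pm end M → 2
4:50pm end N → 1
6:10pm end L → 0
Peak is 3, at 4:30pm (L, M, N).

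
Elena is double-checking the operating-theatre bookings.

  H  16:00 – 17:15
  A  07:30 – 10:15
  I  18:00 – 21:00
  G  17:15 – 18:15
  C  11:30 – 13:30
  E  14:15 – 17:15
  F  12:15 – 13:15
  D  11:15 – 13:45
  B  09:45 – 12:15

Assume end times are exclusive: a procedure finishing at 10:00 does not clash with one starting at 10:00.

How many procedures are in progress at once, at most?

Walk through starts and ends in time order (an end at T is processed before a start at T):
07:30 start A → 1
09:45 start B → 2
10:15 end A → 1
11:15 start D → 2
11:30 start C → 3
12:15 end B → 2
12:15 start F → 3
13:15 end F → 2
13:30 end C → 1
13:45 end D → 0
14:15 start E → 1
16:00 start H → 2
17:15 end E → 1
17:15 end H → 0
17:15 start G → 1
18:00 start I → 2
18:15 end G → 1
21:00 end I → 0
Peak is 3, at 11:30 (B, C, D).

3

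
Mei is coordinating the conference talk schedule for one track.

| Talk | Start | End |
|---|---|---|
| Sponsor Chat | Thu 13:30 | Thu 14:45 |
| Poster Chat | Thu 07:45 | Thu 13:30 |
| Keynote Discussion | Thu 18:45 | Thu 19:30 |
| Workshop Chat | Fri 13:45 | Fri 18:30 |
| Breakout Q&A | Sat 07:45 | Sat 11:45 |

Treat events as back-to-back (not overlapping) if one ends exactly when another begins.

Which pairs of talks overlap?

Sorted by start: Poster Chat, Sponsor Chat, Keynote Discussion, Workshop Chat, Breakout Q&A.
Sponsor Chat starts exactly when Poster Chat ends (back-to-back, no overlap), so nothing later overlaps Poster Chat either.
Keynote Discussion starts after Sponsor Chat ends, so nothing later overlaps Sponsor Chat either.
Workshop Chat starts after Keynote Discussion ends, so nothing later overlaps Keynote Discussion either.
Breakout Q&A starts after Workshop Chat ends.

none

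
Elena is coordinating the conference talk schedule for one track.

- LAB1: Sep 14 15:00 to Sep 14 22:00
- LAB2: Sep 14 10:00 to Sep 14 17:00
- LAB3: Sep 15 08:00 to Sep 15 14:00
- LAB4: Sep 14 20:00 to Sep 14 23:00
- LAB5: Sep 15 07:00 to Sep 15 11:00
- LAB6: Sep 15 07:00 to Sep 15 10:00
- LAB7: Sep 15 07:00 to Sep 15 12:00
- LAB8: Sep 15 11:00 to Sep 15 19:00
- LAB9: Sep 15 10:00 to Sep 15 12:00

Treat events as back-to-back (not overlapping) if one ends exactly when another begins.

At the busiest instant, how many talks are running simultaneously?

Sweep the timeline, counting +1 at each start and −1 at each end (ends before starts at a tie):
Sep 14 10:00 start LAB2 → 1
Sep 14 15:00 start LAB1 → 2
Sep 14 17:00 end LAB2 → 1
Sep 14 20:00 start LAB4 → 2
Sep 14 22:00 end LAB1 → 1
Sep 14 23:00 end LAB4 → 0
Sep 15 07:00 start LAB5 → 1
Sep 15 07:00 start LAB6 → 2
Sep 15 07:00 start LAB7 → 3
Sep 15 08:00 start LAB3 → 4
Sep 15 10:00 end LAB6 → 3
Sep 15 10:00 start LAB9 → 4
Sep 15 11:00 end LAB5 → 3
Sep 15 11:00 start LAB8 → 4
Sep 15 12:00 end LAB7 → 3
Sep 15 12:00 end LAB9 → 2
Sep 15 14:00 end LAB3 → 1
Sep 15 19:00 end LAB8 → 0
Peak is 4, at Sep 15 08:00 (LAB3, LAB5, LAB6, LAB7).

4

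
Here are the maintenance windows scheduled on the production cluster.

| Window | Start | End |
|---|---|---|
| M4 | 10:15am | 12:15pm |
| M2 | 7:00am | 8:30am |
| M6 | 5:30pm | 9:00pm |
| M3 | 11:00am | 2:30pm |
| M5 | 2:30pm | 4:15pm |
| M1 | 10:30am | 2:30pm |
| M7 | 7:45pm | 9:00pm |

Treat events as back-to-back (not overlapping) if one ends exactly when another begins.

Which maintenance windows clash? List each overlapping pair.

M1 & M3, M1 & M4, M3 & M4, M6 & M7

Two intervals overlap when each starts before the other ends.
Sorted by start: M2, M4, M1, M3, M5, M6, M7.
M4 starts after M2 ends — done with M2.
M1 starts before M4 ends → M4 and M1 overlap.
M3 starts before M4 ends → M4 and M3 overlap.
M5 starts after M4 ends — done with M4.
M3 starts before M1 ends → M1 and M3 overlap.
M5 starts exactly when M1 ends (back-to-back, no overlap) — done with M1.
M5 starts exactly when M3 ends (back-to-back, no overlap) — done with M3.
M6 starts after M5 ends — done with M5.
M7 starts before M6 ends → M6 and M7 overlap.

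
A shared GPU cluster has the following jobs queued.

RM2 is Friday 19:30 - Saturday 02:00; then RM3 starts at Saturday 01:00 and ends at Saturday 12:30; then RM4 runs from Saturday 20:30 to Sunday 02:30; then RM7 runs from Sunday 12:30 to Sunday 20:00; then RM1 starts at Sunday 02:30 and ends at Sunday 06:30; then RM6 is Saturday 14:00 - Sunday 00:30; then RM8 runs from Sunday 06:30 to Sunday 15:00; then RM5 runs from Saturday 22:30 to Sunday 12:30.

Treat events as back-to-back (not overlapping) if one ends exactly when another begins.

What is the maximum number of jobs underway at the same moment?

3

Sweep the timeline, counting +1 at each start and −1 at each end (ends before starts at a tie):
Friday 19:30 start RM2 → 1
Saturday 01:00 start RM3 → 2
Saturday 02:00 end RM2 → 1
Saturday 12:30 end RM3 → 0
Saturday 14:00 start RM6 → 1
Saturday 20:30 start RM4 → 2
Saturday 22:30 start RM5 → 3
Sunday 00:30 end RM6 → 2
Sunday 02:30 end RM4 → 1
Sunday 02:30 start RM1 → 2
Sunday 06:30 end RM1 → 1
Sunday 06:30 start RM8 → 2
Sunday 12:30 end RM5 → 1
Sunday 12:30 start RM7 → 2
Sunday 15:00 end RM8 → 1
Sunday 20:00 end RM7 → 0
Peak is 3, at Saturday 22:30 (RM4, RM5, RM6).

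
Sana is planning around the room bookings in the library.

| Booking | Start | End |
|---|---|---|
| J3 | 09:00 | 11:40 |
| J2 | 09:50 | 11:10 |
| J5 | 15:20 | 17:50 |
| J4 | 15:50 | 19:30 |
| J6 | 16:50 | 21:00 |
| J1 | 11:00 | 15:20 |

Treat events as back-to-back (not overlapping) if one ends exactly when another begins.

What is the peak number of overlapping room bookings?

3

Walk through starts and ends in time order (an end at T is processed before a start at T):
09:00 start J3 → 1
09:50 start J2 → 2
11:00 start J1 → 3
11:10 end J2 → 2
11:40 end J3 → 1
15:20 end J1 → 0
15:20 start J5 → 1
15:50 start J4 → 2
16:50 start J6 → 3
17:50 end J5 → 2
19:30 end J4 → 1
21:00 end J6 → 0
Peak is 3, at 11:00 (J1, J2, J3).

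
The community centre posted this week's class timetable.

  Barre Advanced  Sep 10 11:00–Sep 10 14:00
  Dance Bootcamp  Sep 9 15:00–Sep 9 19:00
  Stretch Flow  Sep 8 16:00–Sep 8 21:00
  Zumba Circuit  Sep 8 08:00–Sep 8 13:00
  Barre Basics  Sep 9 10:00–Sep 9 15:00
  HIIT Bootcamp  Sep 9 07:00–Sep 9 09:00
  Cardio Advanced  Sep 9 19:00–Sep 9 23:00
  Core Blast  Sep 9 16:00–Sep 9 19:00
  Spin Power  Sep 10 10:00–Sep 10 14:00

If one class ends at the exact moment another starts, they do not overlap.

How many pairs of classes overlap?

2

Sorted by start: Zumba Circuit, Stretch Flow, HIIT Bootcamp, Barre Basics, Dance Bootcamp, Core Blast, Cardio Advanced, Spin Power, Barre Advanced.
Stretch Flow starts after Zumba Circuit ends — done with Zumba Circuit.
HIIT Bootcamp starts after Stretch Flow ends — done with Stretch Flow.
Barre Basics starts after HIIT Bootcamp ends — done with HIIT Bootcamp.
Dance Bootcamp starts exactly when Barre Basics ends (back-to-back, no overlap) — done with Barre Basics.
Core Blast starts before Dance Bootcamp ends → Dance Bootcamp and Core Blast overlap.
Cardio Advanced starts exactly when Dance Bootcamp ends (back-to-back, no overlap) — done with Dance Bootcamp.
Cardio Advanced starts exactly when Core Blast ends (back-to-back, no overlap) — done with Core Blast.
Spin Power starts after Cardio Advanced ends — done with Cardio Advanced.
Barre Advanced starts before Spin Power ends → Spin Power and Barre Advanced overlap.
Overlapping pairs: Barre Advanced & Spin Power, Core Blast & Dance Bootcamp — 2 in total.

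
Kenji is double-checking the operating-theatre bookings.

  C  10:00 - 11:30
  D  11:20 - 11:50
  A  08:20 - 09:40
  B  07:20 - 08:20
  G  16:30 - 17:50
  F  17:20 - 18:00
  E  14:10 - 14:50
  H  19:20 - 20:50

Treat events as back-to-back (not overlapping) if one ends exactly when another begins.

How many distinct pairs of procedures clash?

2

Two intervals overlap when each starts before the other ends.
Sorted by start: B, A, C, D, E, G, F, H.
A starts exactly when B ends (back-to-back, no overlap), so nothing later overlaps B either.
C starts after A ends, so nothing later overlaps A either.
D starts before C ends → C and D overlap.
E starts after C ends, so nothing later overlaps C either.
E starts after D ends, so nothing later overlaps D either.
G starts after E ends, so nothing later overlaps E either.
F starts before G ends → G and F overlap.
H starts after G ends.
H starts after F ends.
Overlapping pairs: C & D, F & G — 2 in total.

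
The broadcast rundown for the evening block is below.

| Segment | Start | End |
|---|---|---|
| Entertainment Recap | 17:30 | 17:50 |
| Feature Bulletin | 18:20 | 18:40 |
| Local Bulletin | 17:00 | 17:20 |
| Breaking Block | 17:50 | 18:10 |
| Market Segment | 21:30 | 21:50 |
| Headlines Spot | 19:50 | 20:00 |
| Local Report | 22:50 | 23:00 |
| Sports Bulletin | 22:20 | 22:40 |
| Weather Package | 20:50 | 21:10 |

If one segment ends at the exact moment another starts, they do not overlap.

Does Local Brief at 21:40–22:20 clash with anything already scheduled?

Local Bulletin: ends 17:20 at or before Local Brief starts 21:40 → clear.
Entertainment Recap: ends 17:50 at or before Local Brief starts 21:40 → clear.
Breaking Block: ends 18:10 at or before Local Brief starts 21:40 → clear.
Feature Bulletin: ends 18:40 at or before Local Brief starts 21:40 → clear.
Headlines Spot: ends 20:00 at or before Local Brief starts 21:40 → clear.
Weather Package: ends 21:10 at or before Local Brief starts 21:40 → clear.
Market Segment: starts 21:30 before Local Brief ends 22:20, and ends 21:50 after Local Brief starts 21:40 → overlap.
Sports Bulletin: starts 22:20 at or after Local Brief ends 22:20 → clear.
Local Report: starts 22:50 at or after Local Brief ends 22:20 → clear.
Local Brief overlaps Market Segment.

Yes — it overlaps Market Segment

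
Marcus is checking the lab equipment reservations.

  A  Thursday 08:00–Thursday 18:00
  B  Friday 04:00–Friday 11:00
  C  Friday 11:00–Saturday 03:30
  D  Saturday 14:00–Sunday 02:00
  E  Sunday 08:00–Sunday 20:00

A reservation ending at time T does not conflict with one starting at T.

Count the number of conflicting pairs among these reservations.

0

Sorted by start: A, B, C, D, E.
B starts after A ends, so A has no further overlaps.
C starts exactly when B ends (back-to-back, no overlap), so B has no further overlaps.
D starts after C ends, so C has no further overlaps.
E starts after D ends.
No pair overlaps.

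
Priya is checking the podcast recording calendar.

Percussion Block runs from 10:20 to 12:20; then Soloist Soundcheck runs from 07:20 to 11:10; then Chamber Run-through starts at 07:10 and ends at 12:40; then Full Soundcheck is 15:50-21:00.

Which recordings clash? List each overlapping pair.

Chamber Run-through & Percussion Block, Chamber Run-through & Soloist Soundcheck, Percussion Block & Soloist Soundcheck

Check each pair: they overlap iff neither finishes before the other starts.
Sorted by start: Chamber Run-through, Soloist Soundcheck, Percussion Block, Full Soundcheck.
Soloist Soundcheck starts before Chamber Run-through ends → Chamber Run-through and Soloist Soundcheck overlap.
Percussion Block starts before Chamber Run-through ends → Chamber Run-through and Percussion Block overlap.
Full Soundcheck starts after Chamber Run-through ends.
Percussion Block starts before Soloist Soundcheck ends → Soloist Soundcheck and Percussion Block overlap.
Full Soundcheck starts after Soloist Soundcheck ends.
Full Soundcheck starts after Percussion Block ends.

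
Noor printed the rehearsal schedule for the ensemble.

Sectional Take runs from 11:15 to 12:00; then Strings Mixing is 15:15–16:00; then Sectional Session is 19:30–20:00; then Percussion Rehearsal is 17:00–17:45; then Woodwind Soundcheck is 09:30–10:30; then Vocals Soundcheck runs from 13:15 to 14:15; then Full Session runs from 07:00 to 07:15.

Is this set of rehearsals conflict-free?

Check each pair: they overlap iff neither finishes before the other starts.
Sorted by start: Full Session, Woodwind Soundcheck, Sectional Take, Vocals Soundcheck, Strings Mixing, Percussion Rehearsal, Sectional Session.
Woodwind Soundcheck starts after Full Session ends — done with Full Session.
Sectional Take starts after Woodwind Soundcheck ends — done with Woodwind Soundcheck.
Vocals Soundcheck starts after Sectional Take ends — done with Sectional Take.
Strings Mixing starts after Vocals Soundcheck ends — done with Vocals Soundcheck.
Percussion Rehearsal starts after Strings Mixing ends — done with Strings Mixing.
Sectional Session starts after Percussion Rehearsal ends.
Every pair is clear; the schedule has no overlaps.

Yes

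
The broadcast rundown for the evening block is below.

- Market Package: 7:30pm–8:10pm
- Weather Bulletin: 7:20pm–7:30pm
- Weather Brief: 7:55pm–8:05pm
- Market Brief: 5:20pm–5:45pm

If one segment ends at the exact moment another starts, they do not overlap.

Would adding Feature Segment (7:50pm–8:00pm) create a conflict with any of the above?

Yes — it overlaps Market Package, Weather Brief

Market Brief: ends 5:45pm at or before Feature Segment starts 7:50pm → clear.
Weather Bulletin: ends 7:30pm at or before Feature Segment starts 7:50pm → clear.
Market Package: starts 7:30pm before Feature Segment ends 8:00pm, and ends 8:10pm after Feature Segment starts 7:50pm → overlap.
Weather Brief: starts 7:55pm before Feature Segment ends 8:00pm, and ends 8:05pm after Feature Segment starts 7:50pm → overlap.
Feature Segment overlaps Weather Brief, Market Package.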